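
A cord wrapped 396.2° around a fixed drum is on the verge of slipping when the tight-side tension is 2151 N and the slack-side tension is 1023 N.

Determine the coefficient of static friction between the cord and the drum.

μ ≈ 0.107

T₂/T₁ = e^{μβ} → μ = ln(T₂/T₁)/β.
β = 396.2° = 6.915 rad.
μ = ln(2151/1023)/6.915 = ln(2.103)/6.915 = 0.107.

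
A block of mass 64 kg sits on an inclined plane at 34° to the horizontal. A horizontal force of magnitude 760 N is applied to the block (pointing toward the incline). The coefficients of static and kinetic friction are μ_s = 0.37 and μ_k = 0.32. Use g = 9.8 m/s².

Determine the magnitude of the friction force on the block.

Normal direction: N = m g cos θ + P sin θ = 945 N.
Parallel to the incline: P cos θ − m g sin θ = 630.1 − 350.7 = 279.3 N; the friction needed to balance this is 279.3 N acting down the slope.
Maximum static friction: μ_s N = 0.37 × 945 = 349.6 N.
Since 279.3 N is within the 349.6 N limit, the block stays put and friction is exactly 279 N.

f ≈ 279 N (down the incline)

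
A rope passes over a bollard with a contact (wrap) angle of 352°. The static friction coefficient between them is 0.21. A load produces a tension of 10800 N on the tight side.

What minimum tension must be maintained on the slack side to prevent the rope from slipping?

Capstan equation at impending slip: T_tight/T_slack = e^{μβ}.
β = 352° = 6.144 rad; e^{μβ} = e^{0.21×6.144} = 3.633.
T_slack = T_tight / e^{μβ} = 10800 / 3.633 = 2970 N.

T_min ≈ 2970 N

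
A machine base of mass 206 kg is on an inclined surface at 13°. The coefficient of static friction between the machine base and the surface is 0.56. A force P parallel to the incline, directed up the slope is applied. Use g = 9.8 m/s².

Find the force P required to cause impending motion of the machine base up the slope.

At impending motion up the slope, friction acts down-slope at its limit: f = μ_s N.
P is parallel to the surface, so N = m g cos θ = 1970 N.
Along the incline: P = m g sin θ + μ_s N = 454 + 0.56×1970 = 1560 N.

P ≈ 1560 N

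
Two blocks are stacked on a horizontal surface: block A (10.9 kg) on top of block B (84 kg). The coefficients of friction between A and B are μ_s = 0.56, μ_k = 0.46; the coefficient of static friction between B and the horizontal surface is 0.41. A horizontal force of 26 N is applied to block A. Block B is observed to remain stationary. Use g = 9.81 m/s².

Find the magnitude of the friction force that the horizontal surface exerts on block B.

The normal force B exerts on A is simply A's weight, N₁ = 106.9 N.
So the A–B interface can sustain at most μ_s N₁ = 59.88 N of static friction.
P = 26 N is within that limit, so A and B move together (both at rest); the A–B friction is simply f₁ = P = 26 N.
By Newton's third law B feels 26 N forward from A. With B stationary, the floor's static friction on B balances it: f₂ = 26 N (well within μ_s(m_A+m_B)g = 381.7 N).

f ≈ 26 N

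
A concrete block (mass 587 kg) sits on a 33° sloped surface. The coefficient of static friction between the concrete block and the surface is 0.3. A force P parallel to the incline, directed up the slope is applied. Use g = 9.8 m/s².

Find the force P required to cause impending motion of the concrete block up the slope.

At impending motion up the slope, friction acts down-slope at its limit: f = μ_s N.
P is parallel to the surface, so N = m g cos θ = 4820 N.
Along the incline: P = m g sin θ + μ_s N = 3130 + 0.3×4820 = 4580 N.

P ≈ 4580 N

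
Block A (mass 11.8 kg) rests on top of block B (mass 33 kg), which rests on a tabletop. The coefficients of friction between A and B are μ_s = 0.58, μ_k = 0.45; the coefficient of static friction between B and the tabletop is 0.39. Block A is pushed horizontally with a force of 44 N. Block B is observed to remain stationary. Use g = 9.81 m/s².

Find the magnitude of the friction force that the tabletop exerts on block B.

Between the blocks, N₁ = m_A g = 115.8 N.
Maximum static friction on A from B: μ_s N₁ = 0.58×115.8 = 67.14 N.
P = 44 N is within that limit, so A and B move together (both at rest); the A–B friction is simply f₁ = P = 44 N.
By Newton's third law B feels 44 N forward from A. With B stationary, the floor's static friction on B balances it: f₂ = 44 N (well within μ_s(m_A+m_B)g = 171.4 N).

f ≈ 44 N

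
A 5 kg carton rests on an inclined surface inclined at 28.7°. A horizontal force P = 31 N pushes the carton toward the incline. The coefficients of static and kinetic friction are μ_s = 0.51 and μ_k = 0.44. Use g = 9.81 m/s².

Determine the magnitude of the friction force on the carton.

Normal direction: N = m g cos θ + P sin θ = 57.91 N.
Parallel to the incline: P cos θ − m g sin θ = 27.19 − 23.55 = 3.637 N; the friction needed to balance this is 3.637 N acting down the slope.
The limit of static friction is μ_s N = 29.53 N.
Since 3.637 N is within the 29.53 N limit, the carton stays put and friction is exactly 3.64 N.

f ≈ 3.64 N (down the incline)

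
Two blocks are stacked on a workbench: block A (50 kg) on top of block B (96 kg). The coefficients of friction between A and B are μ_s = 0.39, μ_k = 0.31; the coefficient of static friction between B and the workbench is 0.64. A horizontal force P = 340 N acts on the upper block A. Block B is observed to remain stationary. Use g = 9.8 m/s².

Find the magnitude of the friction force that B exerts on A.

f ≈ 152 N

Between the blocks, N₁ = m_A g = 490 N.
So the A–B interface can sustain at most μ_s N₁ = 191.1 N of static friction.
P = 340 N exceeds that limit, so A slips over B and the interface friction becomes kinetic: f₁ = μ_k N₁ = 0.31×490 = 152 N.
By Newton's third law B feels 152 N forward from A. With B stationary, the floor's static friction on B balances it: f₂ = 152 N (well within μ_s(m_A+m_B)g = 915.7 N).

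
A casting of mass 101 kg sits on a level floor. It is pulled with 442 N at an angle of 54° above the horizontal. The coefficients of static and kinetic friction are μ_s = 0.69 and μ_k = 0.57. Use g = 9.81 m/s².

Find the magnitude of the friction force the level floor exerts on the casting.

f ≈ 260 N

The vertical component of P reduces the normal force: N = m g − P sin α = 990.8 − 357.6 = 633.2 N.
Horizontally, friction must balance P cos α = 259.8 N.
μ_s N = 0.69 × 633.2 = 436.9 N.
259.8 ≤ 436.9 N → static; friction equals the required 260 N.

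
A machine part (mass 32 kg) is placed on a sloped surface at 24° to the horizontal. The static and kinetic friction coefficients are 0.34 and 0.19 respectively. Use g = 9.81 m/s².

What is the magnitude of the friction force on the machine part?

The normal reaction is N = m g cos θ = 286.8 N.
Along the slope the weight component is m g sin θ = 127.7 N; friction must supply exactly this, acting up-slope.
The static-friction ceiling is μ_s N = 0.34 × 286.8 = 97.51 N.
Since |127.7| > 97.51 N, static friction cannot hold it; the machine part slides down the incline and kinetic friction applies: f = μ_k N = 0.19 × 286.8 = 54.5 N.

f ≈ 54.5 N (up the incline)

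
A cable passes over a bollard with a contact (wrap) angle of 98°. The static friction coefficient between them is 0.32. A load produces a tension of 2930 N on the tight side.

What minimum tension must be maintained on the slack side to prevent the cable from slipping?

T_min ≈ 1690 N

Capstan equation at impending slip: T_tight/T_slack = e^{μβ}.
β = 98° = 1.71 rad; e^{μβ} = e^{0.32×1.71} = 1.729.
T_slack = T_tight / e^{μβ} = 2930 / 1.729 = 1690 N.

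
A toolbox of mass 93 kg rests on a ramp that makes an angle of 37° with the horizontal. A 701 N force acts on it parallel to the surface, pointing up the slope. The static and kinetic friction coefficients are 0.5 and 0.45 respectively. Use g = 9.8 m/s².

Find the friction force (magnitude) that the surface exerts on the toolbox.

f ≈ 153 N (down the incline)

Normal force: N = m g cos θ = 93 × 9.8 × cos 37° = 727.9 N.
Parallel to the incline, ΣF = 0 gives f = m g sin θ − P = 548.5 − 701 = -152.5 N (up-slope positive).
Static friction can supply at most μ_s N = 363.9 N.
Since |-152.5| ≤ 363.9 N, no slip — friction simply equals what equilibrium demands.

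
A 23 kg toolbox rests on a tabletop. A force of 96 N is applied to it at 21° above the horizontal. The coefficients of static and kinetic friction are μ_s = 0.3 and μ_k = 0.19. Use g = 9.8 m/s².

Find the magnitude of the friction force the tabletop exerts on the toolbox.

f ≈ 36.3 N

N = m g − P sin α = 225.4 − 96×sin 21° = 191 N.
For equilibrium, f = P cos α = 96×cos 21° = 89.62 N.
μ_s N = 0.3 × 191 = 57.3 N.
The required friction exceeds μ_s N, so the toolbox moves and f = μ_k N = 36.3 N.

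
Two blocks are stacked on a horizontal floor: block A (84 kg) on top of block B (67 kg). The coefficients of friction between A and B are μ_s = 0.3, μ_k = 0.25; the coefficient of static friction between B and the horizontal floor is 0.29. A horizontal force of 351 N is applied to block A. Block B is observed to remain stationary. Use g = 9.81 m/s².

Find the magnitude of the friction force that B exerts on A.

f ≈ 206 N

Between the blocks, N₁ = m_A g = 824 N.
Maximum static friction on A from B: μ_s N₁ = 0.3×824 = 247.2 N.
Since P = 351 N > 247.2 N, A slides on B; the A–B friction is kinetic: f₁ = μ_k N₁ = 0.25×824 = 206 N.
By Newton's third law B feels 206 N forward from A. With B stationary, the floor's static friction on B balances it: f₂ = 206 N (well within μ_s(m_A+m_B)g = 429.6 N).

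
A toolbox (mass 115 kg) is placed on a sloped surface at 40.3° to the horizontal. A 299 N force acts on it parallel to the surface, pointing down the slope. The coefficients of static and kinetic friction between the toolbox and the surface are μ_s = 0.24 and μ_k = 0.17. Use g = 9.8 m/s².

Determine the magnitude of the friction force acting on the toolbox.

f ≈ 146 N (up the incline)

The normal reaction is N = m g cos θ = 859.5 N.
The friction needed for equilibrium is m g sin θ + P = 728.9 + 299 = 1028 N, measured positive up-slope.
Static friction can supply at most μ_s N = 206.3 N.
|1028| exceeds 206.3 N, so the toolbox slips down-slope; friction is kinetic, f = μ_k N = 0.17×859.5 = 146 N.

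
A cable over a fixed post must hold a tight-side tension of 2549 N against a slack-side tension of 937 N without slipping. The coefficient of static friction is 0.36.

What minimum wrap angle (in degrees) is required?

β_min ≈ 159°

T₂/T₁ = e^{μβ} → β = ln(T₂/T₁)/μ.
β = ln(2549/937)/0.36 = 1.001/0.36 = 2.78 rad.
In degrees: β = 2.78 × 180/π = 159°.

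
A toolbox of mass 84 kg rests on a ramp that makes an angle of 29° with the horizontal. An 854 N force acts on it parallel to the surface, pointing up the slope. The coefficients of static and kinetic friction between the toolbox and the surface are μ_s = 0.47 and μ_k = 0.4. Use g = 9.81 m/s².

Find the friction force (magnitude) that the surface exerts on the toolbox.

Perpendicular to the surface, N = m g cos θ = 84·9.81·cos 29° = 720.7 N.
The friction needed for equilibrium is m g sin θ − P = 399.5 − 854 = -454.5 N, measured positive up-slope.
Static friction can supply at most μ_s N = 338.7 N.
|-454.5| exceeds 338.7 N, so the toolbox slips up-slope; friction is kinetic, f = μ_k N = 0.4×720.7 = 288 N.

f ≈ 288 N (down the incline)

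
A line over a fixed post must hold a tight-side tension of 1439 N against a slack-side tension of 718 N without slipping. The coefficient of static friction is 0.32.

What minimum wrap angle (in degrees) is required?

β_min ≈ 124°

T₂/T₁ = e^{μβ} → β = ln(T₂/T₁)/μ.
β = ln(1439/718)/0.32 = 0.6952/0.32 = 2.173 rad.
In degrees: β = 2.173 × 180/π = 124°.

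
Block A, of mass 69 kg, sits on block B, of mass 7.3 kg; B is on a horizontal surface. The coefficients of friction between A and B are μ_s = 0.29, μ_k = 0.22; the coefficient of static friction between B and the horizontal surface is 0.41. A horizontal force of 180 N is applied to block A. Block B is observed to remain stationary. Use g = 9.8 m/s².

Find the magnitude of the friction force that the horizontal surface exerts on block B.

f ≈ 180 N

Normal force at the A–B interface: N₁ = m_A g = 676.2 N.
Maximum static friction on A from B: μ_s N₁ = 0.29×676.2 = 196.1 N.
P = 180 N is within that limit, so A and B move together (both at rest); the A–B friction is simply f₁ = P = 180 N.
By Newton's third law B feels 180 N forward from A. With B stationary, the floor's static friction on B balances it: f₂ = 180 N (well within μ_s(m_A+m_B)g = 306.6 N).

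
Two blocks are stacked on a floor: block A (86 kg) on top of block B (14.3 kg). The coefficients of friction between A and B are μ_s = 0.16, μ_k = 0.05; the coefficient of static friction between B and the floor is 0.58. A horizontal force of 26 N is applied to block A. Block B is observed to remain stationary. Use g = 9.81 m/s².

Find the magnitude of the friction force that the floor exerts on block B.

The normal force B exerts on A is simply A's weight, N₁ = 843.7 N.
Maximum static friction on A from B: μ_s N₁ = 0.16×843.7 = 135 N.
Since P = 26 N ≤ 135 N, A does not slip on B; friction on A equals P = 26 N.
B experiences an equal 26 N forward from A (third law). B is in equilibrium, so the floor supplies f₂ = 26 N of static friction (limit μ_s(m_A+m_B)g = 570.7 N, not exceeded).

f ≈ 26 N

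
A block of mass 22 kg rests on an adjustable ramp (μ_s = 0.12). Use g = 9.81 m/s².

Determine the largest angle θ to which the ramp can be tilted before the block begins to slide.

θ_max ≈ 6.84°

At the slip threshold, m g sin θ = μ_s · m g cos θ, so tan θ = μ_s.
θ_max = arctan(0.12) = 6.84°.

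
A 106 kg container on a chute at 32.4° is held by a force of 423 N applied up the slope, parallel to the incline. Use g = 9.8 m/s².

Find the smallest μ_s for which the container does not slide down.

μ_s,min ≈ 0.152

N = m g cos θ = 877.1 N.
Friction must make up the shortfall along the incline: f = m g sin θ − P = 556.6 − 423 = 133.6 N.
At the threshold f = μ_s N, so μ_s,min = 133.6/877.1 = 0.152.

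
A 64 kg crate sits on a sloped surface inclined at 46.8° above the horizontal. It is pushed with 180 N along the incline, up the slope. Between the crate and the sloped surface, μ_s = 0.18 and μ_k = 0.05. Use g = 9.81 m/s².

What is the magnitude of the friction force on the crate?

The normal reaction is N = m g cos θ = 429.8 N.
The friction needed for equilibrium is m g sin θ − P = 457.7 − 180 = 277.7 N, measured positive up-slope.
Static friction can supply at most μ_s N = 77.36 N.
|277.7| exceeds 77.36 N, so the crate slips down-slope; friction is kinetic, f = μ_k N = 0.05×429.8 = 21.5 N.

f ≈ 21.5 N (up the incline)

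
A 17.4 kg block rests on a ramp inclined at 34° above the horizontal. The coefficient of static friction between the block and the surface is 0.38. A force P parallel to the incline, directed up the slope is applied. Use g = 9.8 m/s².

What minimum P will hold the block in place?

P_min ≈ 41.6 N

The block tends to slide down (tan θ > μ_s), so at the point of impending slip friction acts up-slope at its limit: f = μ_s N.
P is parallel to the surface, so N = m g cos θ = 141 N.
Along the incline: P + μ_s N = m g sin θ, so P = 95.4 − 0.38×141 = 41.6 N.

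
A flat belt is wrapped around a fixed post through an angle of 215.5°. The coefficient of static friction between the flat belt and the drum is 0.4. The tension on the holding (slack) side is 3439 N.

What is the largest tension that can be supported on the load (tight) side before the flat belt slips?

At impending slip the capstan equation gives T₂/T₁ = e^{μβ} with β in radians.
β = 215.5° × π/180 = 3.761 rad.
e^{μβ} = e^{0.4×3.761} = 4.502.
T₂ = T₁ · e^{μβ} = 3439 × 4.502 = 15500 N.

T_max ≈ 15500 N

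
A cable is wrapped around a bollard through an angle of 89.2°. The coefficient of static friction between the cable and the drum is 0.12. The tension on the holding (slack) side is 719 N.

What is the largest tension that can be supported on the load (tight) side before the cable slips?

At impending slip the capstan equation gives T₂/T₁ = e^{μβ} with β in radians.
β = 89.2° × π/180 = 1.557 rad.
e^{μβ} = e^{0.12×1.557} = 1.205.
T₂ = T₁ · e^{μβ} = 719 × 1.205 = 867 N.

T_max ≈ 867 N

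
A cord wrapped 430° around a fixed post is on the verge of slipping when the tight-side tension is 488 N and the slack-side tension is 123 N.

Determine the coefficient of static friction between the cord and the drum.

μ ≈ 0.184

T₂/T₁ = e^{μβ} → μ = ln(T₂/T₁)/β.
β = 430° = 7.505 rad.
μ = ln(488/123)/7.505 = ln(3.967)/7.505 = 0.184.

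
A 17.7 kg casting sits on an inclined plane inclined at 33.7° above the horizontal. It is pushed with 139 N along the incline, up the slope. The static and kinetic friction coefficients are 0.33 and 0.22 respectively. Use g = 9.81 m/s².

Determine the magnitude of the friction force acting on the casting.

f ≈ 42.7 N (down the incline)

Perpendicular to the surface, N = m g cos θ = 17.7·9.81·cos 33.7° = 144.5 N.
Parallel to the incline, ΣF = 0 gives f = m g sin θ − P = 96.34 − 139 = -42.66 N (up-slope positive).
Static friction can supply at most μ_s N = 47.67 N.
Since |-42.66| ≤ 47.67 N, no slip — friction simply equals what equilibrium demands.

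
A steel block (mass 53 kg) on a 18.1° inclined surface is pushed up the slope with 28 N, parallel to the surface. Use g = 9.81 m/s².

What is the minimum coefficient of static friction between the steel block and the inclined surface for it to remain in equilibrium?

N = m g cos θ = 494.2 N.
Friction must make up the shortfall along the incline: f = m g sin θ − P = 161.5 − 28 = 133.5 N.
At the threshold f = μ_s N, so μ_s,min = 133.5/494.2 = 0.27.

μ_s,min ≈ 0.27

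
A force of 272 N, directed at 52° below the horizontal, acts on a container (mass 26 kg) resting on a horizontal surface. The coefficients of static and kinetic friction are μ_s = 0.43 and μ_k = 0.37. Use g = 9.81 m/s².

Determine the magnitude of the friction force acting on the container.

f ≈ 167 N

The vertical component of P adds to the normal force: N = m g + P sin α = 255.1 + 214.3 = 469.4 N.
For equilibrium, f = P cos α = 272×cos 52° = 167.5 N.
μ_s N = 0.43 × 469.4 = 201.8 N.
167.5 ≤ 201.8 N → static; friction equals the required 167 N.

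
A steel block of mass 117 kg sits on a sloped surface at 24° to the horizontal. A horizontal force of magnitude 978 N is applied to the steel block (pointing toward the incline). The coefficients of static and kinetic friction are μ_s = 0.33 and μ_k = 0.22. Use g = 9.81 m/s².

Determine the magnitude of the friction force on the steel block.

f ≈ 427 N (down the incline)

Resolve perpendicular to the incline: N = m g cos θ + P sin θ = 117×9.81×cos 24° + 978×sin 24° = 1446 N.
Along the incline, the net driving force (taking up-slope positive) is P cos θ − m g sin θ = 893.4 − 466.8 = 426.6 N, so equilibrium requires friction f = -426.6 N (down-slope).
The limit of static friction is μ_s N = 477.3 N.
|f_req| = 426.6 ≤ 477.3 N → the steel block is in equilibrium; friction equals the required value.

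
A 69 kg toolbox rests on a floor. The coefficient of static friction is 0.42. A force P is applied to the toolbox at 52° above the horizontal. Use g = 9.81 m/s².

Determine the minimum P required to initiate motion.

N = m g − P sin α (the pull lifts the toolbox).
At impending slip, P cos α = μ_s N = μ_s (m g − P sin α).
Solving: P (cos α + μ_s sin α) = μ_s m g → P = 0.42×677/(cos 52° + 0.42 sin 52°) = 284/0.9466 = 300 N.

P ≈ 300 N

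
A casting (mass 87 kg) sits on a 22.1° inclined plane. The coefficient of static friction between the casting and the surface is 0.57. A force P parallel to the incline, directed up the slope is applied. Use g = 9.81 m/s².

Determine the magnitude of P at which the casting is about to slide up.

At impending motion up the slope, friction acts down-slope at its limit: f = μ_s N.
P is parallel to the surface, so N = m g cos θ = 791 N.
Along the incline: P = m g sin θ + μ_s N = 321 + 0.57×791 = 772 N.

P ≈ 772 N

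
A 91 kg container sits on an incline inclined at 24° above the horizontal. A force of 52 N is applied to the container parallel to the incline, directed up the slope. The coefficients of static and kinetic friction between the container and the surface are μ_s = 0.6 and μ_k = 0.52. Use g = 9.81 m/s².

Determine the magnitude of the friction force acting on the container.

Normal force: N = m g cos θ = 91 × 9.81 × cos 24° = 815.5 N.
Parallel to the incline, ΣF = 0 gives f = m g sin θ − P = 363.1 − 52 = 311.1 N (up-slope positive).
Static friction can supply at most μ_s N = 489.3 N.
Since |311.1| ≤ 489.3 N, the container remains in static equilibrium and friction takes exactly the required value.

f ≈ 311 N (up the incline)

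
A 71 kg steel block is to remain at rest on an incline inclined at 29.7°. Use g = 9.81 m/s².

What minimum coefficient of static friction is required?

At the slip threshold m g sin θ = μ_s m g cos θ, so μ_s,min = tan θ.
μ_s,min = tan 29.7° = 0.57.

μ_s,min ≈ 0.57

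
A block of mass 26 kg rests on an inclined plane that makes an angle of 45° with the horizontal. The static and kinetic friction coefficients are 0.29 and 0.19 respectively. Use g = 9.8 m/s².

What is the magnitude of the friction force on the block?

Perpendicular to the surface, N = m g cos θ = 26·9.8·cos 45° = 180.2 N.
Along the slope the weight component is m g sin θ = 180.2 N; friction must supply exactly this, acting up-slope.
Static friction can supply at most μ_s N = 52.25 N.
|180.2| exceeds 52.25 N, so the block slips down-slope; friction is kinetic, f = μ_k N = 0.19×180.2 = 34.2 N.

f ≈ 34.2 N (up the incline)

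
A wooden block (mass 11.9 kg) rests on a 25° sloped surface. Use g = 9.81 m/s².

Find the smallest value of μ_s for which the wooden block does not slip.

μ_s,min ≈ 0.466

At the slip threshold m g sin θ = μ_s m g cos θ, so μ_s,min = tan θ.
μ_s,min = tan 25° = 0.466.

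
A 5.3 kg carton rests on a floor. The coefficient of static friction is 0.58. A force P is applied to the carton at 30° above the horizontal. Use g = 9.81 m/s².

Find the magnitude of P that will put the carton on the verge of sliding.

P ≈ 26.1 N

N = m g − P sin α (the pull lifts the carton).
At impending slip, P cos α = μ_s N = μ_s (m g − P sin α).
Solving: P (cos α + μ_s sin α) = μ_s m g → P = 0.58×52/(cos 30° + 0.58 sin 30°) = 30.2/1.156 = 26.1 N.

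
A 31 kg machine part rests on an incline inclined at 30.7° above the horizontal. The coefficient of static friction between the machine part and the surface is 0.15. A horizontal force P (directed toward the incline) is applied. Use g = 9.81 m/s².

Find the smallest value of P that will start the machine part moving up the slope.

P ≈ 248 N

At impending motion up the slope, friction acts down-slope at its limit: f = μ_s N.
Perpendicular to the incline: N = m g cos θ + P sin θ.
Along the incline: P cos θ = m g sin θ + μ_s N = m g sin θ + μ_s (m g cos θ + P sin θ).
Solving, P (cos θ − μ_s sin θ) = m g (sin θ + μ_s cos θ), so P = 31×9.81×(sin 30.7° + 0.15 cos 30.7°)/(cos 30.7° − 0.15 sin 30.7°) = 304×0.6395/0.7833 = 248 N.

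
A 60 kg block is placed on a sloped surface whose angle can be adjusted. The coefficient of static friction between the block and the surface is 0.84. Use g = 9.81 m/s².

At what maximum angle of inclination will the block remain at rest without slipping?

θ_max ≈ 40°

At the slip threshold, m g sin θ = μ_s · m g cos θ, so tan θ = μ_s.
θ_max = arctan(0.84) = 40°.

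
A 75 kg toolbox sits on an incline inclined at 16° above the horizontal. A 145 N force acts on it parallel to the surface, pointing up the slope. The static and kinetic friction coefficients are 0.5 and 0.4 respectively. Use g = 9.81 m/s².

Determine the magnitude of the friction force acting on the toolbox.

Perpendicular to the surface, N = m g cos θ = 75·9.81·cos 16° = 707.2 N.
For equilibrium along the incline the friction force must supply f = m g sin θ − P = 202.8 − 145 = 57.8 N (positive meaning up-slope).
The static-friction ceiling is μ_s N = 0.5 × 707.2 = 353.6 N.
Since |57.8| ≤ 353.6 N, no slip — friction simply equals what equilibrium demands.

f ≈ 57.8 N (up the incline)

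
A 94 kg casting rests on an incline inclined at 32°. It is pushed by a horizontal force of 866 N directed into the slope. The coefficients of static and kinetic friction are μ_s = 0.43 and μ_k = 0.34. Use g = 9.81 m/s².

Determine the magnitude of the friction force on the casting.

Normal direction: N = m g cos θ + P sin θ = 1241 N.
Along the incline, the net driving force (taking up-slope positive) is P cos θ − m g sin θ = 734.4 − 488.7 = 245.7 N, so equilibrium requires friction f = -245.7 N (down-slope).
The limit of static friction is μ_s N = 533.6 N.
Since 245.7 N is within the 533.6 N limit, the casting stays put and friction is exactly 246 N.

f ≈ 246 N (down the incline)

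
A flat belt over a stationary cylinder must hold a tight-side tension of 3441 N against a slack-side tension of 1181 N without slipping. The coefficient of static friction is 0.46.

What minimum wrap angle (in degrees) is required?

T₂/T₁ = e^{μβ} → β = ln(T₂/T₁)/μ.
β = ln(3441/1181)/0.46 = 1.069/0.46 = 2.325 rad.
In degrees: β = 2.325 × 180/π = 133°.

β_min ≈ 133°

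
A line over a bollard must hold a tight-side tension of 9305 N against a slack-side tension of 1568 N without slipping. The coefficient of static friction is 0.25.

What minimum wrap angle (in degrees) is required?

T₂/T₁ = e^{μβ} → β = ln(T₂/T₁)/μ.
β = ln(9305/1568)/0.25 = 1.781/0.25 = 7.123 rad.
In degrees: β = 7.123 × 180/π = 408°.

β_min ≈ 408°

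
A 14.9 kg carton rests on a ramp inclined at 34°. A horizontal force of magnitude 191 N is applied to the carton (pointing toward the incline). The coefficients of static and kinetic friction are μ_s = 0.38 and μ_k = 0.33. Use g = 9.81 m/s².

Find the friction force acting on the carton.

The horizontal push has a component P sin θ into the surface, so N = m g cos θ + P sin θ = 121.2 + 106.8 = 228 N.
Along the incline, the net driving force (taking up-slope positive) is P cos θ − m g sin θ = 158.3 − 81.74 = 76.61 N, so equilibrium requires friction f = -76.61 N (down-slope).
The limit of static friction is μ_s N = 86.63 N.
|f_req| = 76.61 ≤ 86.63 N → the carton is in equilibrium; friction equals the required value.

f ≈ 76.6 N (down the incline)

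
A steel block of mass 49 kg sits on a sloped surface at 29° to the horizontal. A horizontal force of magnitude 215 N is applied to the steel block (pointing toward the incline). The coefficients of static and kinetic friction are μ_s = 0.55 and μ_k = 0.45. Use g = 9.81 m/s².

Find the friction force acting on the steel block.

f ≈ 45 N (up the incline)

The horizontal push has a component P sin θ into the surface, so N = m g cos θ + P sin θ = 420.4 + 104.2 = 524.7 N.
Along the incline, the net driving force (taking up-slope positive) is P cos θ − m g sin θ = 188 − 233 = -45 N, so equilibrium requires friction f = 45 N (up-slope).
Maximum static friction: μ_s N = 0.55 × 524.7 = 288.6 N.
|f_req| = 45 ≤ 288.6 N → the steel block is in equilibrium; friction equals the required value.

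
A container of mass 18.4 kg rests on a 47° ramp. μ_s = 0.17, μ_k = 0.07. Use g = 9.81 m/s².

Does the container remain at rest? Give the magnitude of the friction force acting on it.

N = m g cos θ = 123 N.
Down-slope weight component: m g sin θ = 132 N.
μ_s N = 20.9 N.
132 > 20.9 N, so it slides; kinetic friction f = μ_k N = 0.07×123 = 8.62 N.

f ≈ 8.62 N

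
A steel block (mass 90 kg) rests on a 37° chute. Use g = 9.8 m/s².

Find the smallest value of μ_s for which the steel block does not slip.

μ_s,min ≈ 0.754

At the slip threshold m g sin θ = μ_s m g cos θ, so μ_s,min = tan θ.
μ_s,min = tan 37° = 0.754.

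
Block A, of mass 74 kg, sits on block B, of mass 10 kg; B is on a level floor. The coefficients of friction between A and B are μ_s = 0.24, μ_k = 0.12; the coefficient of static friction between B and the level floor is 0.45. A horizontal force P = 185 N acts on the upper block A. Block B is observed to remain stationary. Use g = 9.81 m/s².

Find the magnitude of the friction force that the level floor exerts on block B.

Normal force at the A–B interface: N₁ = m_A g = 725.9 N.
Maximum static friction on A from B: μ_s N₁ = 0.24×725.9 = 174.2 N.
Since P = 185 N > 174.2 N, A slides on B; the A–B friction is kinetic: f₁ = μ_k N₁ = 0.12×725.9 = 87.1 N.
By Newton's third law B feels 87.1 N forward from A. With B stationary, the floor's static friction on B balances it: f₂ = 87.1 N (well within μ_s(m_A+m_B)g = 370.8 N).

f ≈ 87.1 N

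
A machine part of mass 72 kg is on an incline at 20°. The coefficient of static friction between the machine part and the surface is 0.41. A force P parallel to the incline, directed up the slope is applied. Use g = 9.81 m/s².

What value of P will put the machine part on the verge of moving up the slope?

P ≈ 514 N

At impending motion up the slope, friction acts down-slope at its limit: f = μ_s N.
P is parallel to the surface, so N = m g cos θ = 664 N.
Along the incline: P = m g sin θ + μ_s N = 242 + 0.41×664 = 514 N.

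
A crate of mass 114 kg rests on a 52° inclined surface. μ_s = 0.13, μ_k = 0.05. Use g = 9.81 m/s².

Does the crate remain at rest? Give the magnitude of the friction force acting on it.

N = m g cos θ = 689 N.
Down-slope weight component: m g sin θ = 881 N.
μ_s N = 89.5 N.
881 > 89.5 N, so it slides; kinetic friction f = μ_k N = 0.05×689 = 34.4 N.

f ≈ 34.4 N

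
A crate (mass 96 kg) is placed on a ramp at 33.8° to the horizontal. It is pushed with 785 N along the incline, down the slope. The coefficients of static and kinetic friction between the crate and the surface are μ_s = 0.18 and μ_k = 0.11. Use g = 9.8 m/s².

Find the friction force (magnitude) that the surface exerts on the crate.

f ≈ 86 N (up the incline)

The normal reaction is N = m g cos θ = 781.8 N.
Parallel to the incline, ΣF = 0 gives f = m g sin θ + P = 523.4 + 785 = 1308 N (up-slope positive).
Maximum static friction available: μ_s N = 0.18 × 781.8 = 140.7 N.
Since |1308| > 140.7 N, static friction cannot hold it; the crate slides down the incline and kinetic friction applies: f = μ_k N = 0.11 × 781.8 = 86 N.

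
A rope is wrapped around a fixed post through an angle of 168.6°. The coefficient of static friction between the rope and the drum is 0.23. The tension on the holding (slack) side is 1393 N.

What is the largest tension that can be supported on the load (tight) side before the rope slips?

T_max ≈ 2740 N

At impending slip the capstan equation gives T₂/T₁ = e^{μβ} with β in radians.
β = 168.6° × π/180 = 2.943 rad.
e^{μβ} = e^{0.23×2.943} = 1.968.
T₂ = T₁ · e^{μβ} = 1393 × 1.968 = 2740 N.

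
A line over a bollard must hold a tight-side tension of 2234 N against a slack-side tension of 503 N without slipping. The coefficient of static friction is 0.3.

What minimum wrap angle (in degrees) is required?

β_min ≈ 285°

T₂/T₁ = e^{μβ} → β = ln(T₂/T₁)/μ.
β = ln(2234/503)/0.3 = 1.491/0.3 = 4.97 rad.
In degrees: β = 4.97 × 180/π = 285°.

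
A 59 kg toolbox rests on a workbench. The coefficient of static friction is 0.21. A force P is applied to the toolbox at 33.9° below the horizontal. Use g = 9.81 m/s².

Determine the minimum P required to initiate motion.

P ≈ 170 N

N = m g + P sin α (the push presses the toolbox into the workbench).
At impending slip, P cos α = μ_s N = μ_s (m g + P sin α).
Solving: P (cos α − μ_s sin α) = μ_s m g → P = 0.21×579/(cos 33.9° − 0.21 sin 33.9°) = 122/0.7129 = 170 N.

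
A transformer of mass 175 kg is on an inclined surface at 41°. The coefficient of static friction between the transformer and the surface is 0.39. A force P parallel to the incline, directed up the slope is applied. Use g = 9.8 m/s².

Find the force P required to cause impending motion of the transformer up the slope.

At impending motion up the slope, friction acts down-slope at its limit: f = μ_s N.
P is parallel to the surface, so N = m g cos θ = 1290 N.
Along the incline: P = m g sin θ + μ_s N = 1130 + 0.39×1290 = 1630 N.

P ≈ 1630 N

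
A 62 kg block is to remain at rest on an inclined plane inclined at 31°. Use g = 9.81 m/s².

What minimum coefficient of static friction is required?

At the slip threshold m g sin θ = μ_s m g cos θ, so μ_s,min = tan θ.
μ_s,min = tan 31° = 0.601.

μ_s,min ≈ 0.601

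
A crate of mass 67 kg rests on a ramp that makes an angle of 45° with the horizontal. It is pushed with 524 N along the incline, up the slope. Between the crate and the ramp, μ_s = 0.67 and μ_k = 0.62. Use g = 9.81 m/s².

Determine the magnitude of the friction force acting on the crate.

The normal reaction is N = m g cos θ = 464.8 N.
The friction needed for equilibrium is m g sin θ − P = 464.8 − 524 = -59.24 N, measured positive up-slope.
Maximum static friction available: μ_s N = 0.67 × 464.8 = 311.4 N.
Since |-59.24| ≤ 311.4 N, no slip — friction simply equals what equilibrium demands.

f ≈ 59.2 N (down the incline)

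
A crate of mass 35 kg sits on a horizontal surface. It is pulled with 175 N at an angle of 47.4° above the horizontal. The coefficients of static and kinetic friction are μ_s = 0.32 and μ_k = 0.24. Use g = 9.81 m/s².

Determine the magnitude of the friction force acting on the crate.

The vertical component of P reduces the normal force: N = m g − P sin α = 343.4 − 128.8 = 214.5 N.
For equilibrium, f = P cos α = 175×cos 47.4° = 118.5 N.
μ_s N = 0.32 × 214.5 = 68.65 N.
The required friction exceeds μ_s N, so the crate moves and f = μ_k N = 51.5 N.

f ≈ 51.5 N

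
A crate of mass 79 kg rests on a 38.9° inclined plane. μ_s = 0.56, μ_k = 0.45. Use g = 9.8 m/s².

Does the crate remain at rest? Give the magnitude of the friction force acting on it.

f ≈ 271 N

N = m g cos θ = 603 N.
Down-slope weight component: m g sin θ = 486 N.
μ_s N = 337 N.
486 > 337 N, so it slides; kinetic friction f = μ_k N = 0.45×603 = 271 N.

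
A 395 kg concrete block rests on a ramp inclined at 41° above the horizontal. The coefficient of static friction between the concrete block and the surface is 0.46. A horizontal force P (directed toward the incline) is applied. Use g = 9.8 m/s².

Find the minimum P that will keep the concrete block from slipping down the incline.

P_min ≈ 1130 N

The concrete block tends to slide down (tan θ > μ_s), so at the point of impending slip friction acts up-slope at its limit: f = μ_s N.
Perpendicular to the incline: N = m g cos θ + P sin θ.
Along the incline: P cos θ + μ_s N = m g sin θ, i.e. P cos θ + μ_s (m g cos θ + P sin θ) = m g sin θ.
Solving, P (cos θ + μ_s sin θ) = m g (sin θ − μ_s cos θ), so P = 3870×0.3089/1.056 = 1130 N.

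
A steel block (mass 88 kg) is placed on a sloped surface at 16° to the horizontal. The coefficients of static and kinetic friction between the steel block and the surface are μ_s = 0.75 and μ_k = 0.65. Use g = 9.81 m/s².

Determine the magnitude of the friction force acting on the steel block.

Normal force: N = m g cos θ = 88 × 9.81 × cos 16° = 829.8 N.
Along the slope the weight component is m g sin θ = 238 N; friction must supply exactly this, acting up-slope.
Static friction can supply at most μ_s N = 622.4 N.
Since |238| ≤ 622.4 N, no slip — friction simply equals what equilibrium demands.

f ≈ 238 N (up the incline)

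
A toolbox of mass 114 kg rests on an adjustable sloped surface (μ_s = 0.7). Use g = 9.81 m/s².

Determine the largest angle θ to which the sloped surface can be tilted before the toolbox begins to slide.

θ_max ≈ 35°

At the slip threshold, m g sin θ = μ_s · m g cos θ, so tan θ = μ_s.
θ_max = arctan(0.7) = 35°.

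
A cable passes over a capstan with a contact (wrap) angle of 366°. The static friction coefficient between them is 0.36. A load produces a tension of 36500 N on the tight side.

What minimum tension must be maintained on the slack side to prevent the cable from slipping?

T_min ≈ 3660 N

Capstan equation at impending slip: T_tight/T_slack = e^{μβ}.
β = 366° = 6.388 rad; e^{μβ} = e^{0.36×6.388} = 9.971.
T_slack = T_tight / e^{μβ} = 36500 / 9.971 = 3660 N.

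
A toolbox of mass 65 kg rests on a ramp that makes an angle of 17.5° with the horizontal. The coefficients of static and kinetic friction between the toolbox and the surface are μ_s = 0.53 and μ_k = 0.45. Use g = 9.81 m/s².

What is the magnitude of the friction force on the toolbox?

Normal force: N = m g cos θ = 65 × 9.81 × cos 17.5° = 608.1 N.
For equilibrium along the incline, friction must balance the weight component: f = m g sin θ = 191.7 N up the slope.
Maximum static friction available: μ_s N = 0.53 × 608.1 = 322.3 N.
Since |191.7| ≤ 322.3 N, the toolbox remains in static equilibrium and friction takes exactly the required value.

f ≈ 192 N (up the incline)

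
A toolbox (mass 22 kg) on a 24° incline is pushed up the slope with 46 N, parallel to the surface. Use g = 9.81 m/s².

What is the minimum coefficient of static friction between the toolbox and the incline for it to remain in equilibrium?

μ_s,min ≈ 0.212

N = m g cos θ = 197.2 N.
Friction must make up the shortfall along the incline: f = m g sin θ − P = 87.78 − 46 = 41.78 N.
At the threshold f = μ_s N, so μ_s,min = 41.78/197.2 = 0.212.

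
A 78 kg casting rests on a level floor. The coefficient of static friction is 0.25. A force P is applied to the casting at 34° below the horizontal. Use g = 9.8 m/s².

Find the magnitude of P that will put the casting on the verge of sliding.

P ≈ 277 N

N = m g + P sin α (the push presses the casting into the level floor).
At impending slip, P cos α = μ_s N = μ_s (m g + P sin α).
Solving: P (cos α − μ_s sin α) = μ_s m g → P = 0.25×764/(cos 34° − 0.25 sin 34°) = 191/0.6892 = 277 N.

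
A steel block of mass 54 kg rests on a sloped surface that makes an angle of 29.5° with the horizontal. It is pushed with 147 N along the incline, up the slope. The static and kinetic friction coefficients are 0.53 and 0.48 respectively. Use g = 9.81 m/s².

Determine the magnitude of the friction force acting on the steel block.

f ≈ 114 N (up the incline)

Perpendicular to the surface, N = m g cos θ = 54·9.81·cos 29.5° = 461.1 N.
For equilibrium along the incline the friction force must supply f = m g sin θ − P = 260.9 − 147 = 113.9 N (positive meaning up-slope).
The static-friction ceiling is μ_s N = 0.53 × 461.1 = 244.4 N.
Since |113.9| ≤ 244.4 N, static friction is sufficient; f equals the required value, not μ_s N.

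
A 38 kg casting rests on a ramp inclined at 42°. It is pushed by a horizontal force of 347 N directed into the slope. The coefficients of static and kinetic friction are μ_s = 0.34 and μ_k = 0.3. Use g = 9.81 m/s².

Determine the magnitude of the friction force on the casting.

f ≈ 8.43 N (down the incline)

Resolve perpendicular to the incline: N = m g cos θ + P sin θ = 38×9.81×cos 42° + 347×sin 42° = 509.2 N.
Along the incline, the net driving force (taking up-slope positive) is P cos θ − m g sin θ = 257.9 − 249.4 = 8.433 N, so equilibrium requires friction f = -8.433 N (down-slope).
The limit of static friction is μ_s N = 173.1 N.
|f_req| = 8.433 ≤ 173.1 N → the casting is in equilibrium; friction equals the required value.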